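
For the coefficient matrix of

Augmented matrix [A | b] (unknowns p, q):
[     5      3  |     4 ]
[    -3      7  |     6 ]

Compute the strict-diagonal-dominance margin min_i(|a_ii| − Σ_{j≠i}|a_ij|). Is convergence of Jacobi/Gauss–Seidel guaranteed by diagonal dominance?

row 1: |5| − (3) = 2
row 2: |7| − (3) = 4
minimum over rows = 2 → strictly diagonally dominant (convergence guaranteed)

2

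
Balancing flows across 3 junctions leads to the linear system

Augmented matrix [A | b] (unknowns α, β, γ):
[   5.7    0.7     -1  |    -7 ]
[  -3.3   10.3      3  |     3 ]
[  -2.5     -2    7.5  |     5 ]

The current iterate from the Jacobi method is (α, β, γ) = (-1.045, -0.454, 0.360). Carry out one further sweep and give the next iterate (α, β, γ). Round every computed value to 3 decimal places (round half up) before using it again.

One sweep:
  α = (-7 - (0.7)·-0.454 - (-1)·0.360) / (5.7) = -1.109
  β = (3 - (-3.3)·-1.045 - (3)·0.360) / (10.3) = -0.148
  γ = (5 - (-2.5)·-1.045 - (-2)·-0.454) / (7.5) = 0.197

(-1.109, -0.148, 0.197)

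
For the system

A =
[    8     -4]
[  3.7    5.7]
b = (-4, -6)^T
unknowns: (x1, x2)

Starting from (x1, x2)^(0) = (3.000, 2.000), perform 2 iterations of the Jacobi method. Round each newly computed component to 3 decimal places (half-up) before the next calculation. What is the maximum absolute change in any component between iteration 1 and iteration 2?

2.500

Iteration 1:
  x1 = (-4 - (-4)·2.000) / (8) = 0.500
  x2 = (-6 - (3.7)·3.000) / (5.7) = -3.000
Iteration 2:
  x1 = (-4 - (-4)·-3.000) / (8) = -2.000
  x2 = (-6 - (3.7)·0.500) / (5.7) = -1.377
Change: (-2.500, 1.623) → max |·| = 2.500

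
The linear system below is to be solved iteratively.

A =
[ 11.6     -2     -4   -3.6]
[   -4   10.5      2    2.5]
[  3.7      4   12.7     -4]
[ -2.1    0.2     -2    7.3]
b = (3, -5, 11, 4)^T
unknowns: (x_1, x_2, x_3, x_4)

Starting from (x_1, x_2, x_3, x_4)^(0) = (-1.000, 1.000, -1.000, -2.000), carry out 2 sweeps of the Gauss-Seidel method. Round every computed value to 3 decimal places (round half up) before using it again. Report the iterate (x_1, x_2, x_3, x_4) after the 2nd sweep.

Iteration 1:
  x_1 = (3 - (-2)·1.000 - (-4)·-1.000 - (-3.6)·-2.000) / (11.6) = -0.534
  x_2 = (-5 - (-4)·-0.534 - (2)·-1.000 - (2.5)·-2.000) / (10.5) = -0.013
  x_3 = (11 - (3.7)·-0.534 - (4)·-0.013 - (-4)·-2.000) / (12.7) = 0.396
  x_4 = (4 - (-2.1)·-0.534 - (0.2)·-0.013 - (-2)·0.396) / (7.3) = 0.503
Iteration 2:
  x_1 = (3 - (-2)·-0.013 - (-4)·0.396 - (-3.6)·0.503) / (11.6) = 0.549
  x_2 = (-5 - (-4)·0.549 - (2)·0.396 - (2.5)·0.503) / (10.5) = -0.462
  x_3 = (11 - (3.7)·0.549 - (4)·-0.462 - (-4)·0.503) / (12.7) = 1.010
  x_4 = (4 - (-2.1)·0.549 - (0.2)·-0.462 - (-2)·1.010) / (7.3) = 0.995

(0.549, -0.462, 1.010, 0.995)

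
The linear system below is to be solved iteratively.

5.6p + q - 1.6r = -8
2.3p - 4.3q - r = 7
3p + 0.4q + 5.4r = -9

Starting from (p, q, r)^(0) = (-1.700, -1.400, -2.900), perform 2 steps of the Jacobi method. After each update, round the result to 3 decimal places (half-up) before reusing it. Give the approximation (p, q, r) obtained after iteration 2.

Iteration 1:
  p = (-8 - (1)·-1.400 - (-1.6)·-2.900) / (5.6) = -2.007
  q = (7 - (2.3)·-1.700 - (-1)·-2.900) / (-4.3) = -1.863
  r = (-9 - (3)·-1.700 - (0.4)·-1.400) / (5.4) = -0.619
Iteration 2:
  p = (-8 - (1)·-1.863 - (-1.6)·-0.619) / (5.6) = -1.273
  q = (7 - (2.3)·-2.007 - (-1)·-0.619) / (-4.3) = -2.557
  r = (-9 - (3)·-2.007 - (0.4)·-1.863) / (5.4) = -0.414

(-1.273, -2.557, -0.414)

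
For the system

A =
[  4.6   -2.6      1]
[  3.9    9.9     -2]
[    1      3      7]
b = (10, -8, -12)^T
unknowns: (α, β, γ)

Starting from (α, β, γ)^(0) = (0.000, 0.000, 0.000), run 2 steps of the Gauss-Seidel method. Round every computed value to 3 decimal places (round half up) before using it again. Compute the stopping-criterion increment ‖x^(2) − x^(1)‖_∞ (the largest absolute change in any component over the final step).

0.656

Iteration 1:
  α = (10 - (-2.6)·0.000 - (1)·0.000) / (4.6) = 2.174
  β = (-8 - (3.9)·2.174 - (-2)·0.000) / (9.9) = -1.665
  γ = (-12 - (1)·2.174 - (3)·-1.665) / (7) = -1.311
Iteration 2:
  α = (10 - (-2.6)·-1.665 - (1)·-1.311) / (4.6) = 1.518
  β = (-8 - (3.9)·1.518 - (-2)·-1.311) / (9.9) = -1.671
  γ = (-12 - (1)·1.518 - (3)·-1.671) / (7) = -1.215
Change: (-0.656, -0.006, 0.096) → max |·| = 0.656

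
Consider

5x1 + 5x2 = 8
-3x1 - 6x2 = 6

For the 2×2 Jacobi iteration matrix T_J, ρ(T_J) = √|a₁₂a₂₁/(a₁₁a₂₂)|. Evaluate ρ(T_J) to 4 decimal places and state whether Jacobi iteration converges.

a₁₂a₂₁/(a₁₁a₂₂) = (5)·(-3) / ((5)·(-6)) = 0.500000
ρ = √|0.500000| = √0.500000 = 0.7071
ρ < 1, so Jacobi converges

0.7071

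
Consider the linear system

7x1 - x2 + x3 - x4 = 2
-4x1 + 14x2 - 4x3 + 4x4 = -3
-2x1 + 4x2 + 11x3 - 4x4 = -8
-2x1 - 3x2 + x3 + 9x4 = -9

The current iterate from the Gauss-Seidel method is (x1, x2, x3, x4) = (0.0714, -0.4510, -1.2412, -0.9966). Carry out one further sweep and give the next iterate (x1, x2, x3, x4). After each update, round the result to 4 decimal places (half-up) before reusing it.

One sweep:
  x1 = (2 - (-1)·-0.4510 - (1)·-1.2412 - (-1)·-0.9966) / (7) = 0.2562
  x2 = (-3 - (-4)·0.2562 - (-4)·-1.2412 - (4)·-0.9966) / (14) = -0.2110
  x3 = (-8 - (-2)·0.2562 - (4)·-0.2110 - (-4)·-0.9966) / (11) = -0.9664
  x4 = (-9 - (-2)·0.2562 - (-3)·-0.2110 - (1)·-0.9664) / (9) = -0.9060

(0.2562, -0.2110, -0.9664, -0.9060)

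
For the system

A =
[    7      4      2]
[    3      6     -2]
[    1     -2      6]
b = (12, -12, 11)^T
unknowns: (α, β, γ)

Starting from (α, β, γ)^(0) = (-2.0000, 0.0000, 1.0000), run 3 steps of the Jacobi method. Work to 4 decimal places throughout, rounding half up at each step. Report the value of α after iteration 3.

2.4603

Iteration 1:
  α = (12 - (4)·0.0000 - (2)·1.0000) / (7) = 1.4286
  β = (-12 - (3)·-2.0000 - (-2)·1.0000) / (6) = -0.6667
  γ = (11 - (1)·-2.0000 - (-2)·0.0000) / (6) = 2.1667
Iteration 2:
  α = (12 - (4)·-0.6667 - (2)·2.1667) / (7) = 1.4762
  β = (-12 - (3)·1.4286 - (-2)·2.1667) / (6) = -1.9921
  γ = (11 - (1)·1.4286 - (-2)·-0.6667) / (6) = 1.3730
Iteration 3:
  α = (12 - (4)·-1.9921 - (2)·1.3730) / (7) = 2.4603
  β = (-12 - (3)·1.4762 - (-2)·1.3730) / (6) = -2.2804
  γ = (11 - (1)·1.4762 - (-2)·-1.9921) / (6) = 0.9233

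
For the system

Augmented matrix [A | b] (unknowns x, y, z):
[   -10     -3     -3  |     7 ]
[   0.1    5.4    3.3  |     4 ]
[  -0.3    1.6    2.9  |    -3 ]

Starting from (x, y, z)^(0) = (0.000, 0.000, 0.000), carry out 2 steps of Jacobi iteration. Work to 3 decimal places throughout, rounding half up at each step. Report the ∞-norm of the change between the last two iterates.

Iteration 1:
  x = (7 - (-3)·0.000 - (-3)·0.000) / (-10) = -0.700
  y = (4 - (0.1)·0.000 - (3.3)·0.000) / (5.4) = 0.741
  z = (-3 - (-0.3)·0.000 - (1.6)·0.000) / (2.9) = -1.034
Iteration 2:
  x = (7 - (-3)·0.741 - (-3)·-1.034) / (-10) = -0.612
  y = (4 - (0.1)·-0.700 - (3.3)·-1.034) / (5.4) = 1.386
  z = (-3 - (-0.3)·-0.700 - (1.6)·0.741) / (2.9) = -1.516
Change: (0.088, 0.645, -0.482) → max |·| = 0.645

0.645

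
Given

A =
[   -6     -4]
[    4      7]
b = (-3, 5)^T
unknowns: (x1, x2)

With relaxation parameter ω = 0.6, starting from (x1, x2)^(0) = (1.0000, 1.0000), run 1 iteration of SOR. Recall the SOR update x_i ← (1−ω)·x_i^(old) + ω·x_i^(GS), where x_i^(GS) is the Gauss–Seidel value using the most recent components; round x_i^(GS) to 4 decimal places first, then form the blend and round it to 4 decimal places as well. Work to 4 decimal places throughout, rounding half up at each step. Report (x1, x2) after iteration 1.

(0.3000, 0.7257)

Iteration 1:
  x1: GS value = (-3 - (-4)·1.0000) / (-6) = -0.1667;  x1 ← (1−ω)·1.0000 + ω·-0.1667 = 0.3000
  x2: GS value = (5 - (4)·0.3000) / (7) = 0.5429;  x2 ← (1−ω)·1.0000 + ω·0.5429 = 0.7257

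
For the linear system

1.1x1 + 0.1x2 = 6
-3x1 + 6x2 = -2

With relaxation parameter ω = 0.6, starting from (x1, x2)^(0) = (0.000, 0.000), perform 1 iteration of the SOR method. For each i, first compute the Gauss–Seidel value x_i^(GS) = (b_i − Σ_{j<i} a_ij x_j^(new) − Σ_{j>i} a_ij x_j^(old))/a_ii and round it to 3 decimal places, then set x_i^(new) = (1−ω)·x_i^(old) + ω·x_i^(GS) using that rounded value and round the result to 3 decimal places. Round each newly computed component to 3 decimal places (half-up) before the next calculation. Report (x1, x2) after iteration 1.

Iteration 1:
  x1: GS value = (6 - (0.1)·0.000) / (1.1) = 5.455;  x1 ← (1−ω)·0.000 + ω·5.455 = 3.273
  x2: GS value = (-2 - (-3)·3.273) / (6) = 1.303;  x2 ← (1−ω)·0.000 + ω·1.303 = 0.782

(3.273, 0.782)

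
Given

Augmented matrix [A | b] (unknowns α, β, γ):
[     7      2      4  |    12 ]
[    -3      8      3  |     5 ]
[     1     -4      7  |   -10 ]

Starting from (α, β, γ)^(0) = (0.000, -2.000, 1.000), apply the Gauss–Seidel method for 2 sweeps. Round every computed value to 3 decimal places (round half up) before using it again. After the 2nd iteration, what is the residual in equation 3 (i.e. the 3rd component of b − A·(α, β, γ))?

Iteration 1:
  α = (12 - (2)·-2.000 - (4)·1.000) / (7) = 1.714
  β = (5 - (-3)·1.714 - (3)·1.000) / (8) = 0.893
  γ = (-10 - (1)·1.714 - (-4)·0.893) / (7) = -1.163
Iteration 2:
  α = (12 - (2)·0.893 - (4)·-1.163) / (7) = 2.124
  β = (5 - (-3)·2.124 - (3)·-1.163) / (8) = 1.858
  γ = (-10 - (1)·2.124 - (-4)·1.858) / (7) = -0.670
Residual b − A·x = (-3.904, -1.482, -0.002)

-0.002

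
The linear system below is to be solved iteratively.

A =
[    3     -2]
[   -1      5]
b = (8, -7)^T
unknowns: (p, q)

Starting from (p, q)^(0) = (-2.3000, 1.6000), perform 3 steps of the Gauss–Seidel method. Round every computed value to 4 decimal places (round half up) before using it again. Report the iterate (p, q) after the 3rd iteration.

(2.0308, -0.9938)

Iteration 1:
  p = (8 - (-2)·1.6000) / (3) = 3.7333
  q = (-7 - (-1)·3.7333) / (5) = -0.6533
Iteration 2:
  p = (8 - (-2)·-0.6533) / (3) = 2.2311
  q = (-7 - (-1)·2.2311) / (5) = -0.9538
Iteration 3:
  p = (8 - (-2)·-0.9538) / (3) = 2.0308
  q = (-7 - (-1)·2.0308) / (5) = -0.9938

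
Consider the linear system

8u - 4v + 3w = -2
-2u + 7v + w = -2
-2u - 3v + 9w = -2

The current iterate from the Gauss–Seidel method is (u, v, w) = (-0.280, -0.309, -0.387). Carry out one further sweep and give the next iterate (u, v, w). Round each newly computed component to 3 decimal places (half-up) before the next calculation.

(-0.259, -0.304, -0.381)

One sweep:
  u = (-2 - (-4)·-0.309 - (3)·-0.387) / (8) = -0.259
  v = (-2 - (-2)·-0.259 - (1)·-0.387) / (7) = -0.304
  w = (-2 - (-2)·-0.259 - (-3)·-0.304) / (9) = -0.381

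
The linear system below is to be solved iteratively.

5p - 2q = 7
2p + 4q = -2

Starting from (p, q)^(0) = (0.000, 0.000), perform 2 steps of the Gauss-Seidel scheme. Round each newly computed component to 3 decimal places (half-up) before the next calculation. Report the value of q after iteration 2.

-0.960

Iteration 1:
  p = (7 - (-2)·0.000) / (5) = 1.400
  q = (-2 - (2)·1.400) / (4) = -1.200
Iteration 2:
  p = (7 - (-2)·-1.200) / (5) = 0.920
  q = (-2 - (2)·0.920) / (4) = -0.960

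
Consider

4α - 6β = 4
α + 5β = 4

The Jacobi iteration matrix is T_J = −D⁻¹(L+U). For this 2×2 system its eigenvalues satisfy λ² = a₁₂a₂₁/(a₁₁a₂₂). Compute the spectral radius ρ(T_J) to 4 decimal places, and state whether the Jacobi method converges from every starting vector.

0.5477

a₁₂a₂₁/(a₁₁a₂₂) = (-6)·(1) / ((4)·(5)) = -0.300000
ρ = √|-0.300000| = √0.300000 = 0.5477
ρ < 1, so Jacobi converges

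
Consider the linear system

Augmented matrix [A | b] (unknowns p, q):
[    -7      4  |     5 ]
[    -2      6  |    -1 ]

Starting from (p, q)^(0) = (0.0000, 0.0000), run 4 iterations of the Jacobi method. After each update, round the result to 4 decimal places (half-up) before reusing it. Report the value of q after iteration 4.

-0.4819

Iteration 1:
  p = (5 - (4)·0.0000) / (-7) = -0.7143
  q = (-1 - (-2)·0.0000) / (6) = -0.1667
Iteration 2:
  p = (5 - (4)·-0.1667) / (-7) = -0.8095
  q = (-1 - (-2)·-0.7143) / (6) = -0.4048
Iteration 3:
  p = (5 - (4)·-0.4048) / (-7) = -0.9456
  q = (-1 - (-2)·-0.8095) / (6) = -0.4365
Iteration 4:
  p = (5 - (4)·-0.4365) / (-7) = -0.9637
  q = (-1 - (-2)·-0.9456) / (6) = -0.4819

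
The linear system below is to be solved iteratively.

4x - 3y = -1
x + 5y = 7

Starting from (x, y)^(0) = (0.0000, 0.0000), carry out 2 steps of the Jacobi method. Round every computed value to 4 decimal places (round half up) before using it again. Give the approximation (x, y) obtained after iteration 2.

Iteration 1:
  x = (-1 - (-3)·0.0000) / (4) = -0.2500
  y = (7 - (1)·0.0000) / (5) = 1.4000
Iteration 2:
  x = (-1 - (-3)·1.4000) / (4) = 0.8000
  y = (7 - (1)·-0.2500) / (5) = 1.4500

(0.8000, 1.4500)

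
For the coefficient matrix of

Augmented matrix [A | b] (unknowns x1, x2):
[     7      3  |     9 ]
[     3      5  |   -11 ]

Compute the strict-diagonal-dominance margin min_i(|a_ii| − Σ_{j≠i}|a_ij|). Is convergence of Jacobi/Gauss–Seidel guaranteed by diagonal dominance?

row 1: |7| − (3) = 4
row 2: |5| − (3) = 2
minimum over rows = 2 → strictly diagonally dominant (convergence guaranteed)

2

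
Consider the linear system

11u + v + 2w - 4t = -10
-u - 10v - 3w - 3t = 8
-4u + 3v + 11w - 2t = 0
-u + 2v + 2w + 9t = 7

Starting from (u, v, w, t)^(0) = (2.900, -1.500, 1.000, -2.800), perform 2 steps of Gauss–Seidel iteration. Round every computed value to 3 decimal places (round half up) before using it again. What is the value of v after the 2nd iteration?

Iteration 1:
  u = (-10 - (1)·-1.500 - (2)·1.000 - (-4)·-2.800) / (11) = -1.973
  v = (8 - (-1)·-1.973 - (-3)·1.000 - (-3)·-2.800) / (-10) = -0.063
  w = (0 - (-4)·-1.973 - (3)·-0.063 - (-2)·-2.800) / (11) = -1.209
  t = (7 - (-1)·-1.973 - (2)·-0.063 - (2)·-1.209) / (9) = 0.841
Iteration 2:
  u = (-10 - (1)·-0.063 - (2)·-1.209 - (-4)·0.841) / (11) = -0.378
  v = (8 - (-1)·-0.378 - (-3)·-1.209 - (-3)·0.841) / (-10) = -0.652
  w = (0 - (-4)·-0.378 - (3)·-0.652 - (-2)·0.841) / (11) = 0.193
  t = (7 - (-1)·-0.378 - (2)·-0.652 - (2)·0.193) / (9) = 0.838

-0.652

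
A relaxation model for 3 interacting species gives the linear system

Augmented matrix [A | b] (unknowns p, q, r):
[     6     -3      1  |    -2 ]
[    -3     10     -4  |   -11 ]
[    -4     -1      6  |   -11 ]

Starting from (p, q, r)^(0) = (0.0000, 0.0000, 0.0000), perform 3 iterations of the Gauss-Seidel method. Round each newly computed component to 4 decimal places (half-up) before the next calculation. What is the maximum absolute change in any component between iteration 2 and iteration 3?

Iteration 1:
  p = (-2 - (-3)·0.0000 - (1)·0.0000) / (6) = -0.3333
  q = (-11 - (-3)·-0.3333 - (-4)·0.0000) / (10) = -1.2000
  r = (-11 - (-4)·-0.3333 - (-1)·-1.2000) / (6) = -2.2555
Iteration 2:
  p = (-2 - (-3)·-1.2000 - (1)·-2.2555) / (6) = -0.5574
  q = (-11 - (-3)·-0.5574 - (-4)·-2.2555) / (10) = -2.1694
  r = (-11 - (-4)·-0.5574 - (-1)·-2.1694) / (6) = -2.5665
Iteration 3:
  p = (-2 - (-3)·-2.1694 - (1)·-2.5665) / (6) = -0.9903
  q = (-11 - (-3)·-0.9903 - (-4)·-2.5665) / (10) = -2.4237
  r = (-11 - (-4)·-0.9903 - (-1)·-2.4237) / (6) = -2.8975
Change: (-0.4329, -0.2543, -0.3310) → max |·| = 0.4329

0.4329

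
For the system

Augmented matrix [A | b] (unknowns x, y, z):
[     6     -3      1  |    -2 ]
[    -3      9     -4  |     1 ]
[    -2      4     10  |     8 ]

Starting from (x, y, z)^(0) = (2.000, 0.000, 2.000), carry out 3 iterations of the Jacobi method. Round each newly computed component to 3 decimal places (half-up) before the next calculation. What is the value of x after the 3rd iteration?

Iteration 1:
  x = (-2 - (-3)·0.000 - (1)·2.000) / (6) = -0.667
  y = (1 - (-3)·2.000 - (-4)·2.000) / (9) = 1.667
  z = (8 - (-2)·2.000 - (4)·0.000) / (10) = 1.200
Iteration 2:
  x = (-2 - (-3)·1.667 - (1)·1.200) / (6) = 0.300
  y = (1 - (-3)·-0.667 - (-4)·1.200) / (9) = 0.422
  z = (8 - (-2)·-0.667 - (4)·1.667) / (10) = 0.000
Iteration 3:
  x = (-2 - (-3)·0.422 - (1)·0.000) / (6) = -0.122
  y = (1 - (-3)·0.300 - (-4)·0.000) / (9) = 0.211
  z = (8 - (-2)·0.300 - (4)·0.422) / (10) = 0.691

-0.122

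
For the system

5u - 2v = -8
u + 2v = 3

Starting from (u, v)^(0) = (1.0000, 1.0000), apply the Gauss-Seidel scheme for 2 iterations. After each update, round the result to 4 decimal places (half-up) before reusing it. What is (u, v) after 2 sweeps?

Iteration 1:
  u = (-8 - (-2)·1.0000) / (5) = -1.2000
  v = (3 - (1)·-1.2000) / (2) = 2.1000
Iteration 2:
  u = (-8 - (-2)·2.1000) / (5) = -0.7600
  v = (3 - (1)·-0.7600) / (2) = 1.8800

(-0.7600, 1.8800)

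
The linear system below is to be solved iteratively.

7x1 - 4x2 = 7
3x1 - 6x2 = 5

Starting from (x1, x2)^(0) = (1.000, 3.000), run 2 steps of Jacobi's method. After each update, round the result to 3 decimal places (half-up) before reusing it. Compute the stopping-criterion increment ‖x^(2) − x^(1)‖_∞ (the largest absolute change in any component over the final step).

1.904

Iteration 1:
  x1 = (7 - (-4)·3.000) / (7) = 2.714
  x2 = (5 - (3)·1.000) / (-6) = -0.333
Iteration 2:
  x1 = (7 - (-4)·-0.333) / (7) = 0.810
  x2 = (5 - (3)·2.714) / (-6) = 0.524
Change: (-1.904, 0.857) → max |·| = 1.904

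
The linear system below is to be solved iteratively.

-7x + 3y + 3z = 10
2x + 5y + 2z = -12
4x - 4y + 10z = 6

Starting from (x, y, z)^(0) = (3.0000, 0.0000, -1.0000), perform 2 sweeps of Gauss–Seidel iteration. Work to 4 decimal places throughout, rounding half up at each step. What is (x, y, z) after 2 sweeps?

Iteration 1:
  x = (10 - (3)·0.0000 - (3)·-1.0000) / (-7) = -1.8571
  y = (-12 - (2)·-1.8571 - (2)·-1.0000) / (5) = -1.2572
  z = (6 - (4)·-1.8571 - (-4)·-1.2572) / (10) = 0.8400
Iteration 2:
  x = (10 - (3)·-1.2572 - (3)·0.8400) / (-7) = -1.6074
  y = (-12 - (2)·-1.6074 - (2)·0.8400) / (5) = -2.0930
  z = (6 - (4)·-1.6074 - (-4)·-2.0930) / (10) = 0.4058

(-1.6074, -2.0930, 0.4058)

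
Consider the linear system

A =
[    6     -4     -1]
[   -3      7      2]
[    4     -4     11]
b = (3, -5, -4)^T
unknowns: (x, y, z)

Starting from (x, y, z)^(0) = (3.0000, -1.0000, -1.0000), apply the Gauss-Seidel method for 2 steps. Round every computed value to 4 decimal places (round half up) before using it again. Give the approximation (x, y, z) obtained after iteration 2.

(0.0440, -0.5668, -0.5857)

Iteration 1:
  x = (3 - (-4)·-1.0000 - (-1)·-1.0000) / (6) = -0.3333
  y = (-5 - (-3)·-0.3333 - (2)·-1.0000) / (7) = -0.5714
  z = (-4 - (4)·-0.3333 - (-4)·-0.5714) / (11) = -0.4502
Iteration 2:
  x = (3 - (-4)·-0.5714 - (-1)·-0.4502) / (6) = 0.0440
  y = (-5 - (-3)·0.0440 - (2)·-0.4502) / (7) = -0.5668
  z = (-4 - (4)·0.0440 - (-4)·-0.5668) / (11) = -0.5857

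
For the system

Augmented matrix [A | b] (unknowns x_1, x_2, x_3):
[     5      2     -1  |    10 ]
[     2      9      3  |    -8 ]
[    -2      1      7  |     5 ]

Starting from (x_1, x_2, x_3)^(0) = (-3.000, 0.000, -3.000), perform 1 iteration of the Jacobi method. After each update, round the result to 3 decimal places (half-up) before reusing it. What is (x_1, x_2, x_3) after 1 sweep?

Iteration 1:
  x_1 = (10 - (2)·0.000 - (-1)·-3.000) / (5) = 1.400
  x_2 = (-8 - (2)·-3.000 - (3)·-3.000) / (9) = 0.778
  x_3 = (5 - (-2)·-3.000 - (1)·0.000) / (7) = -0.143

(1.400, 0.778, -0.143)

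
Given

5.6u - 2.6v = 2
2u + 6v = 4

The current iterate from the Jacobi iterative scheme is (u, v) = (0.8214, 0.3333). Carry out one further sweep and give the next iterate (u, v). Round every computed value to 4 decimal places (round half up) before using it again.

(0.5119, 0.3929)

One sweep:
  u = (2 - (-2.6)·0.3333) / (5.6) = 0.5119
  v = (4 - (2)·0.8214) / (6) = 0.3929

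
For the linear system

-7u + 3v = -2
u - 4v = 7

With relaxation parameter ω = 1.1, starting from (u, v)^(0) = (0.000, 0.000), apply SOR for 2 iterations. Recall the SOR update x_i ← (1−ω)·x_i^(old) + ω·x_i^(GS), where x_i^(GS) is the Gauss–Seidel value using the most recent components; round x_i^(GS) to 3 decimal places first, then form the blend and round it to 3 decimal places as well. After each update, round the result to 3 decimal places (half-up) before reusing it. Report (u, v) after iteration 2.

Iteration 1:
  u: GS value = (-2 - (3)·0.000) / (-7) = 0.286;  u ← (1−ω)·0.000 + ω·0.286 = 0.315
  v: GS value = (7 - (1)·0.315) / (-4) = -1.671;  v ← (1−ω)·0.000 + ω·-1.671 = -1.838
Iteration 2:
  u: GS value = (-2 - (3)·-1.838) / (-7) = -0.502;  u ← (1−ω)·0.315 + ω·-0.502 = -0.584
  v: GS value = (7 - (1)·-0.584) / (-4) = -1.896;  v ← (1−ω)·-1.838 + ω·-1.896 = -1.902

(-0.584, -1.902)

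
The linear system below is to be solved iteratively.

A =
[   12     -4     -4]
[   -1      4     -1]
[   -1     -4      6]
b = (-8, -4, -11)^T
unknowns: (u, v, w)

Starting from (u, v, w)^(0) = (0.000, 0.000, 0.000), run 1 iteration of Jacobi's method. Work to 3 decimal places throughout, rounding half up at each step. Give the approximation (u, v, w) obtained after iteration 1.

(-0.667, -1.000, -1.833)

Iteration 1:
  u = (-8 - (-4)·0.000 - (-4)·0.000) / (12) = -0.667
  v = (-4 - (-1)·0.000 - (-1)·0.000) / (4) = -1.000
  w = (-11 - (-1)·0.000 - (-4)·0.000) / (6) = -1.833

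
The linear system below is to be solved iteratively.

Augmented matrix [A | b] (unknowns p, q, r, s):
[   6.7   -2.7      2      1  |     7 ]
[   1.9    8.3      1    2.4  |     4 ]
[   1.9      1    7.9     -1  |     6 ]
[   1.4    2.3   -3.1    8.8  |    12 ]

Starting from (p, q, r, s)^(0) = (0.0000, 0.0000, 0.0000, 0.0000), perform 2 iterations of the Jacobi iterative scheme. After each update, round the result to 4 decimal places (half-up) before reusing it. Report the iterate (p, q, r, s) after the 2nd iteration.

Iteration 1:
  p = (7 - (-2.7)·0.0000 - (2)·0.0000 - (1)·0.0000) / (6.7) = 1.0448
  q = (4 - (1.9)·0.0000 - (1)·0.0000 - (2.4)·0.0000) / (8.3) = 0.4819
  r = (6 - (1.9)·0.0000 - (1)·0.0000 - (-1)·0.0000) / (7.9) = 0.7595
  s = (12 - (1.4)·0.0000 - (2.3)·0.0000 - (-3.1)·0.0000) / (8.8) = 1.3636
Iteration 2:
  p = (7 - (-2.7)·0.4819 - (2)·0.7595 - (1)·1.3636) / (6.7) = 0.8087
  q = (4 - (1.9)·1.0448 - (1)·0.7595 - (2.4)·1.3636) / (8.3) = -0.2430
  r = (6 - (1.9)·1.0448 - (1)·0.4819 - (-1)·1.3636) / (7.9) = 0.6198
  s = (12 - (1.4)·1.0448 - (2.3)·0.4819 - (-3.1)·0.7595) / (8.8) = 1.3390

(0.8087, -0.2430, 0.6198, 1.3390)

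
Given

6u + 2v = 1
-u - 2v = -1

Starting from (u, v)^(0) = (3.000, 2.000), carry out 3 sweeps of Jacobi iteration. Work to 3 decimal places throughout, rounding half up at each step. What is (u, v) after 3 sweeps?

(-0.083, 0.250)

Iteration 1:
  u = (1 - (2)·2.000) / (6) = -0.500
  v = (-1 - (-1)·3.000) / (-2) = -1.000
Iteration 2:
  u = (1 - (2)·-1.000) / (6) = 0.500
  v = (-1 - (-1)·-0.500) / (-2) = 0.750
Iteration 3:
  u = (1 - (2)·0.750) / (6) = -0.083
  v = (-1 - (-1)·0.500) / (-2) = 0.250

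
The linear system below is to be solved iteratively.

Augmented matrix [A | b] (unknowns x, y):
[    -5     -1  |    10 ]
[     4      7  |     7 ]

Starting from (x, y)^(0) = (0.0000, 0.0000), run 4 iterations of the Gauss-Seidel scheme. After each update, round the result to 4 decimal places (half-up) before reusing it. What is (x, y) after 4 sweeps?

(-2.4832, 2.4190)

Iteration 1:
  x = (10 - (-1)·0.0000) / (-5) = -2.0000
  y = (7 - (4)·-2.0000) / (7) = 2.1429
Iteration 2:
  x = (10 - (-1)·2.1429) / (-5) = -2.4286
  y = (7 - (4)·-2.4286) / (7) = 2.3878
Iteration 3:
  x = (10 - (-1)·2.3878) / (-5) = -2.4776
  y = (7 - (4)·-2.4776) / (7) = 2.4158
Iteration 4:
  x = (10 - (-1)·2.4158) / (-5) = -2.4832
  y = (7 - (4)·-2.4832) / (7) = 2.4190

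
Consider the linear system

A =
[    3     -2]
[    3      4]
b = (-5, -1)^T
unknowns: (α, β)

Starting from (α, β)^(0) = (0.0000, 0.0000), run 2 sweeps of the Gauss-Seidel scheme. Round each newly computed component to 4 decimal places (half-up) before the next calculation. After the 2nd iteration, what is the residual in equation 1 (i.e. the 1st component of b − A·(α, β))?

Iteration 1:
  α = (-5 - (-2)·0.0000) / (3) = -1.6667
  β = (-1 - (3)·-1.6667) / (4) = 1.0000
Iteration 2:
  α = (-5 - (-2)·1.0000) / (3) = -1.0000
  β = (-1 - (3)·-1.0000) / (4) = 0.5000
Residual b − A·x = (-1.0000, 0.0000)

-1.0000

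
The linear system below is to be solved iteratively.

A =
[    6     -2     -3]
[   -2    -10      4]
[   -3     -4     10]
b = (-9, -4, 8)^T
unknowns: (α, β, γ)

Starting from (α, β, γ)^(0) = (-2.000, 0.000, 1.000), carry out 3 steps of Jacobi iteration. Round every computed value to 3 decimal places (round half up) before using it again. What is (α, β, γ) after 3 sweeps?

Iteration 1:
  α = (-9 - (-2)·0.000 - (-3)·1.000) / (6) = -1.000
  β = (-4 - (-2)·-2.000 - (4)·1.000) / (-10) = 1.200
  γ = (8 - (-3)·-2.000 - (-4)·0.000) / (10) = 0.200
Iteration 2:
  α = (-9 - (-2)·1.200 - (-3)·0.200) / (6) = -1.000
  β = (-4 - (-2)·-1.000 - (4)·0.200) / (-10) = 0.680
  γ = (8 - (-3)·-1.000 - (-4)·1.200) / (10) = 0.980
Iteration 3:
  α = (-9 - (-2)·0.680 - (-3)·0.980) / (6) = -0.783
  β = (-4 - (-2)·-1.000 - (4)·0.980) / (-10) = 0.992
  γ = (8 - (-3)·-1.000 - (-4)·0.680) / (10) = 0.772

(-0.783, 0.992, 0.772)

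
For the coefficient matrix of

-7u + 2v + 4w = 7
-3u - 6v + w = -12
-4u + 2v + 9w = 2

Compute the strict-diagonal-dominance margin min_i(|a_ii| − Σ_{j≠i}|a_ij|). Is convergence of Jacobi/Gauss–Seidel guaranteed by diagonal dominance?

1

row 1: |-7| − (2+4) = 1
row 2: |-6| − (3+1) = 2
row 3: |9| − (4+2) = 3
minimum over rows = 1 → strictly diagonally dominant (convergence guaranteed)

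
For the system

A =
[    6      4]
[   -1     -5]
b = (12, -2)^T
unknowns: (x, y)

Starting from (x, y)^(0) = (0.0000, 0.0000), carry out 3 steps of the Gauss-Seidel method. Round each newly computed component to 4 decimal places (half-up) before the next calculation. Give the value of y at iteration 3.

0.0000

Iteration 1:
  x = (12 - (4)·0.0000) / (6) = 2.0000
  y = (-2 - (-1)·2.0000) / (-5) = 0.0000
Iteration 2:
  x = (12 - (4)·0.0000) / (6) = 2.0000
  y = (-2 - (-1)·2.0000) / (-5) = 0.0000
Iteration 3:
  x = (12 - (4)·0.0000) / (6) = 2.0000
  y = (-2 - (-1)·2.0000) / (-5) = 0.0000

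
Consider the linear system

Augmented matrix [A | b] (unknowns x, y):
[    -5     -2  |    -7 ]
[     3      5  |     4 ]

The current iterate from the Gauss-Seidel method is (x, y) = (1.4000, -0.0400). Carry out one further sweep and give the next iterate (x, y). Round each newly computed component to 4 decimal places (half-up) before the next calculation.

One sweep:
  x = (-7 - (-2)·-0.0400) / (-5) = 1.4160
  y = (4 - (3)·1.4160) / (5) = -0.0496

(1.4160, -0.0496)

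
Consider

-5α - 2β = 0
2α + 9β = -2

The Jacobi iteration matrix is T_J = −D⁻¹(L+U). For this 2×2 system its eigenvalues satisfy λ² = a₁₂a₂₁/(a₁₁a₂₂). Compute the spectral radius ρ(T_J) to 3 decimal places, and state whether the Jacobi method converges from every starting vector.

a₁₂a₂₁/(a₁₁a₂₂) = (-2)·(2) / ((-5)·(9)) = 0.088889
ρ = √|0.088889| = √0.088889 = 0.298
ρ < 1, so Jacobi converges

0.298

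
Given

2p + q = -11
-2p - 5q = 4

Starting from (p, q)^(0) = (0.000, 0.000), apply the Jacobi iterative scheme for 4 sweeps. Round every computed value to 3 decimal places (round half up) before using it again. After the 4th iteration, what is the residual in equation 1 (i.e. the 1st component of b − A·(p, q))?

-0.440

Iteration 1:
  p = (-11 - (1)·0.000) / (2) = -5.500
  q = (4 - (-2)·0.000) / (-5) = -0.800
Iteration 2:
  p = (-11 - (1)·-0.800) / (2) = -5.100
  q = (4 - (-2)·-5.500) / (-5) = 1.400
Iteration 3:
  p = (-11 - (1)·1.400) / (2) = -6.200
  q = (4 - (-2)·-5.100) / (-5) = 1.240
Iteration 4:
  p = (-11 - (1)·1.240) / (2) = -6.120
  q = (4 - (-2)·-6.200) / (-5) = 1.680
Residual b − A·x = (-0.440, 0.160)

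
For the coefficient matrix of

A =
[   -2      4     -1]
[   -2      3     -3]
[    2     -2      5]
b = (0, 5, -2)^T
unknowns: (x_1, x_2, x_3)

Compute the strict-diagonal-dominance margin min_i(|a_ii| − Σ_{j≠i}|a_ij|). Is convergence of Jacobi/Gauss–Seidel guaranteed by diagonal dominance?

-3

row 1: |-2| − (4+1) = -3
row 2: |3| − (2+3) = -2
row 3: |5| − (2+2) = 1
minimum over rows = -3 → not strictly diagonally dominant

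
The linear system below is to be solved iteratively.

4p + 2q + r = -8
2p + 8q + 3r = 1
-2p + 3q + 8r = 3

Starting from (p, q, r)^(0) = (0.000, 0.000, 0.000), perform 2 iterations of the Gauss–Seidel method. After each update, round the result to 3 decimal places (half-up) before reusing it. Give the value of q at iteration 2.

Iteration 1:
  p = (-8 - (2)·0.000 - (1)·0.000) / (4) = -2.000
  q = (1 - (2)·-2.000 - (3)·0.000) / (8) = 0.625
  r = (3 - (-2)·-2.000 - (3)·0.625) / (8) = -0.359
Iteration 2:
  p = (-8 - (2)·0.625 - (1)·-0.359) / (4) = -2.223
  q = (1 - (2)·-2.223 - (3)·-0.359) / (8) = 0.815
  r = (3 - (-2)·-2.223 - (3)·0.815) / (8) = -0.486

0.815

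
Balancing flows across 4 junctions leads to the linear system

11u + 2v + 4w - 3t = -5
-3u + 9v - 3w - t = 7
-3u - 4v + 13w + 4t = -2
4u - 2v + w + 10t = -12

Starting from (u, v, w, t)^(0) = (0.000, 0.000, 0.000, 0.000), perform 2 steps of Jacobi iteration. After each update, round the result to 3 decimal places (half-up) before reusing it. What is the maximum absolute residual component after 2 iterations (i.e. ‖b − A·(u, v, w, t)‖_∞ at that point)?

Iteration 1:
  u = (-5 - (2)·0.000 - (4)·0.000 - (-3)·0.000) / (11) = -0.455
  v = (7 - (-3)·0.000 - (-3)·0.000 - (-1)·0.000) / (9) = 0.778
  w = (-2 - (-3)·0.000 - (-4)·0.000 - (4)·0.000) / (13) = -0.154
  t = (-12 - (4)·0.000 - (-2)·0.000 - (1)·0.000) / (10) = -1.200
Iteration 2:
  u = (-5 - (2)·0.778 - (4)·-0.154 - (-3)·-1.200) / (11) = -0.867
  v = (7 - (-3)·-0.455 - (-3)·-0.154 - (-1)·-1.200) / (9) = 0.441
  w = (-2 - (-3)·-0.455 - (-4)·0.778 - (4)·-1.200) / (13) = 0.350
  t = (-12 - (4)·-0.455 - (-2)·0.778 - (1)·-0.154) / (10) = -0.847
Residual b − A·x = (-0.286, 0.633, -3.999, 0.470); ∞-norm = 3.999

3.999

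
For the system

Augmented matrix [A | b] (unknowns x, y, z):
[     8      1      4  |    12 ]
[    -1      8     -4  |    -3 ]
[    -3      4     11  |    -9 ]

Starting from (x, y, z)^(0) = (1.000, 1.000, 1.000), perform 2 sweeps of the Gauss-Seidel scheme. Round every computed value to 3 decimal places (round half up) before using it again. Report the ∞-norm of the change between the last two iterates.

0.928

Iteration 1:
  x = (12 - (1)·1.000 - (4)·1.000) / (8) = 0.875
  y = (-3 - (-1)·0.875 - (-4)·1.000) / (8) = 0.234
  z = (-9 - (-3)·0.875 - (4)·0.234) / (11) = -0.665
Iteration 2:
  x = (12 - (1)·0.234 - (4)·-0.665) / (8) = 1.803
  y = (-3 - (-1)·1.803 - (-4)·-0.665) / (8) = -0.482
  z = (-9 - (-3)·1.803 - (4)·-0.482) / (11) = -0.151
Change: (0.928, -0.716, 0.514) → max |·| = 0.928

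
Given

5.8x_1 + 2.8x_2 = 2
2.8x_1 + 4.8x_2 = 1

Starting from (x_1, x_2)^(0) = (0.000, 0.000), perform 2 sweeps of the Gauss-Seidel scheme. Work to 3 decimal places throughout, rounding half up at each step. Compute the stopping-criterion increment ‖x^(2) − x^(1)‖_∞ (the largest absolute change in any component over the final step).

0.004

Iteration 1:
  x_1 = (2 - (2.8)·0.000) / (5.8) = 0.345
  x_2 = (1 - (2.8)·0.345) / (4.8) = 0.007
Iteration 2:
  x_1 = (2 - (2.8)·0.007) / (5.8) = 0.341
  x_2 = (1 - (2.8)·0.341) / (4.8) = 0.009
Change: (-0.004, 0.002) → max |·| = 0.004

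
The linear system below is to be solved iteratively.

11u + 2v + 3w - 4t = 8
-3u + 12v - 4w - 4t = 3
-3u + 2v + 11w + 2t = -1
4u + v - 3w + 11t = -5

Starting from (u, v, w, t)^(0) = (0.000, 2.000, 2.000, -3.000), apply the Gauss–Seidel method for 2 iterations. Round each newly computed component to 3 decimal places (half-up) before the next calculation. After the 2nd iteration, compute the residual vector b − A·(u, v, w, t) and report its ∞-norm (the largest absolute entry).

Iteration 1:
  u = (8 - (2)·2.000 - (3)·2.000 - (-4)·-3.000) / (11) = -1.273
  v = (3 - (-3)·-1.273 - (-4)·2.000 - (-4)·-3.000) / (12) = -0.402
  w = (-1 - (-3)·-1.273 - (2)·-0.402 - (2)·-3.000) / (11) = 0.180
  t = (-5 - (4)·-1.273 - (1)·-0.402 - (-3)·0.180) / (11) = 0.094
Iteration 2:
  u = (8 - (2)·-0.402 - (3)·0.180 - (-4)·0.094) / (11) = 0.785
  v = (3 - (-3)·0.785 - (-4)·0.180 - (-4)·0.094) / (12) = 0.538
  w = (-1 - (-3)·0.785 - (2)·0.538 - (2)·0.094) / (11) = 0.008
  t = (-5 - (4)·0.785 - (1)·0.538 - (-3)·0.008) / (11) = -0.787
Residual b − A·x = (-4.883, -4.217, 1.765, 0.003); ∞-norm = 4.883

4.883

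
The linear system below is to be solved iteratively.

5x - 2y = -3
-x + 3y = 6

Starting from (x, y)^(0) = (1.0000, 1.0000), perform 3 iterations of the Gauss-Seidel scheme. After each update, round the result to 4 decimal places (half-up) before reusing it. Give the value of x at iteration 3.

0.2231

Iteration 1:
  x = (-3 - (-2)·1.0000) / (5) = -0.2000
  y = (6 - (-1)·-0.2000) / (3) = 1.9333
Iteration 2:
  x = (-3 - (-2)·1.9333) / (5) = 0.1733
  y = (6 - (-1)·0.1733) / (3) = 2.0578
Iteration 3:
  x = (-3 - (-2)·2.0578) / (5) = 0.2231
  y = (6 - (-1)·0.2231) / (3) = 2.0744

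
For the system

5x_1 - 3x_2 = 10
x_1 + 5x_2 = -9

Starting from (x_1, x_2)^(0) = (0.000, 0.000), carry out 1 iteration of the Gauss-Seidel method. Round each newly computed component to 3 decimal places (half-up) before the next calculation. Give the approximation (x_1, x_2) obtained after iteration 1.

Iteration 1:
  x_1 = (10 - (-3)·0.000) / (5) = 2.000
  x_2 = (-9 - (1)·2.000) / (5) = -2.200

(2.000, -2.200)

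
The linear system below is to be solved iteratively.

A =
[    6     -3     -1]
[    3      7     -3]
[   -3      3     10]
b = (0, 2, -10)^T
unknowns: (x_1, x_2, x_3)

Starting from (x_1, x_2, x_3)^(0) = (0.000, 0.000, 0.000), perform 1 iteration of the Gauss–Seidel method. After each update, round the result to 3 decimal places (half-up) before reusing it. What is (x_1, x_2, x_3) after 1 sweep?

Iteration 1:
  x_1 = (0 - (-3)·0.000 - (-1)·0.000) / (6) = 0.000
  x_2 = (2 - (3)·0.000 - (-3)·0.000) / (7) = 0.286
  x_3 = (-10 - (-3)·0.000 - (3)·0.286) / (10) = -1.086

(0.000, 0.286, -1.086)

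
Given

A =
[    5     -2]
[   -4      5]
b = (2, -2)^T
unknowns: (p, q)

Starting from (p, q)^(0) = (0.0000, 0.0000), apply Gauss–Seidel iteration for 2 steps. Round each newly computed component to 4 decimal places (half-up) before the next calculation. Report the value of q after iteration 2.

-0.1056

Iteration 1:
  p = (2 - (-2)·0.0000) / (5) = 0.4000
  q = (-2 - (-4)·0.4000) / (5) = -0.0800
Iteration 2:
  p = (2 - (-2)·-0.0800) / (5) = 0.3680
  q = (-2 - (-4)·0.3680) / (5) = -0.1056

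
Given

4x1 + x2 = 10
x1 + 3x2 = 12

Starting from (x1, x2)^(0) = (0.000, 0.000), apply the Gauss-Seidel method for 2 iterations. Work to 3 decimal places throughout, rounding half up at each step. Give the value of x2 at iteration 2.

3.431

Iteration 1:
  x1 = (10 - (1)·0.000) / (4) = 2.500
  x2 = (12 - (1)·2.500) / (3) = 3.167
Iteration 2:
  x1 = (10 - (1)·3.167) / (4) = 1.708
  x2 = (12 - (1)·1.708) / (3) = 3.431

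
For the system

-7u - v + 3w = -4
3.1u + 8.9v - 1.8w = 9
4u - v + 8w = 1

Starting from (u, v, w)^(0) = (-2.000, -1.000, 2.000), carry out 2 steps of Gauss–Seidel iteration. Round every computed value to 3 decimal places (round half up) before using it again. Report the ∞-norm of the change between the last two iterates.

1.360

Iteration 1:
  u = (-4 - (-1)·-1.000 - (3)·2.000) / (-7) = 1.571
  v = (9 - (3.1)·1.571 - (-1.8)·2.000) / (8.9) = 0.869
  w = (1 - (4)·1.571 - (-1)·0.869) / (8) = -0.552
Iteration 2:
  u = (-4 - (-1)·0.869 - (3)·-0.552) / (-7) = 0.211
  v = (9 - (3.1)·0.211 - (-1.8)·-0.552) / (8.9) = 0.826
  w = (1 - (4)·0.211 - (-1)·0.826) / (8) = 0.123
Change: (-1.360, -0.043, 0.675) → max |·| = 1.360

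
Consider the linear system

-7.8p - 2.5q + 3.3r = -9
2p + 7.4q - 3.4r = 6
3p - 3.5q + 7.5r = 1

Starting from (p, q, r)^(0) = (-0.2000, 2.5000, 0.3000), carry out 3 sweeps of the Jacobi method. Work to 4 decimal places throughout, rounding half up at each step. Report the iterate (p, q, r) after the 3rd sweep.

(0.9055, 0.6162, 0.1806)

Iteration 1:
  p = (-9 - (-2.5)·2.5000 - (3.3)·0.3000) / (-7.8) = 0.4795
  q = (6 - (2)·-0.2000 - (-3.4)·0.3000) / (7.4) = 1.0027
  r = (1 - (3)·-0.2000 - (-3.5)·2.5000) / (7.5) = 1.3800
Iteration 2:
  p = (-9 - (-2.5)·1.0027 - (3.3)·1.3800) / (-7.8) = 1.4163
  q = (6 - (2)·0.4795 - (-3.4)·1.3800) / (7.4) = 1.3153
  r = (1 - (3)·0.4795 - (-3.5)·1.0027) / (7.5) = 0.4095
Iteration 3:
  p = (-9 - (-2.5)·1.3153 - (3.3)·0.4095) / (-7.8) = 0.9055
  q = (6 - (2)·1.4163 - (-3.4)·0.4095) / (7.4) = 0.6162
  r = (1 - (3)·1.4163 - (-3.5)·1.3153) / (7.5) = 0.1806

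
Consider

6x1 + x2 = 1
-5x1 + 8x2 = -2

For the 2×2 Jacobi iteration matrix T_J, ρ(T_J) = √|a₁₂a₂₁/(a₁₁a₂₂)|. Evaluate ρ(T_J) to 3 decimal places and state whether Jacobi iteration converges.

0.323

a₁₂a₂₁/(a₁₁a₂₂) = (1)·(-5) / ((6)·(8)) = -0.104167
ρ = √|-0.104167| = √0.104167 = 0.323
ρ < 1, so Jacobi converges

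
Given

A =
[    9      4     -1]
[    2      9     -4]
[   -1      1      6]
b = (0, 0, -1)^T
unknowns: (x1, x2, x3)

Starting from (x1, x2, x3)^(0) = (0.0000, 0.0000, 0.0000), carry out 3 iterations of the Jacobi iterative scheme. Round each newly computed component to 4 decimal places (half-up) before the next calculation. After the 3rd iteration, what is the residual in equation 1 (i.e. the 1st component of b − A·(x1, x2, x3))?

-0.0070

Iteration 1:
  x1 = (0 - (4)·0.0000 - (-1)·0.0000) / (9) = 0.0000
  x2 = (0 - (2)·0.0000 - (-4)·0.0000) / (9) = 0.0000
  x3 = (-1 - (-1)·0.0000 - (1)·0.0000) / (6) = -0.1667
Iteration 2:
  x1 = (0 - (4)·0.0000 - (-1)·-0.1667) / (9) = -0.0185
  x2 = (0 - (2)·0.0000 - (-4)·-0.1667) / (9) = -0.0741
  x3 = (-1 - (-1)·0.0000 - (1)·0.0000) / (6) = -0.1667
Iteration 3:
  x1 = (0 - (4)·-0.0741 - (-1)·-0.1667) / (9) = 0.0144
  x2 = (0 - (2)·-0.0185 - (-4)·-0.1667) / (9) = -0.0700
  x3 = (-1 - (-1)·-0.0185 - (1)·-0.0741) / (6) = -0.1574
Residual b − A·x = (-0.0070, -0.0284, 0.0288)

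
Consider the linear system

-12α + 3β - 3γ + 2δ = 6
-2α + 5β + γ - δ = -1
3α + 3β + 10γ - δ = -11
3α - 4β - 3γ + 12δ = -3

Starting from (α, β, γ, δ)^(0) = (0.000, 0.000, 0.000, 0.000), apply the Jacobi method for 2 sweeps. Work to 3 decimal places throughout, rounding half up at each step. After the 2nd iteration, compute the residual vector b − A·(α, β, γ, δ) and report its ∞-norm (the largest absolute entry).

1.075

Iteration 1:
  α = (6 - (3)·0.000 - (-3)·0.000 - (2)·0.000) / (-12) = -0.500
  β = (-1 - (-2)·0.000 - (1)·0.000 - (-1)·0.000) / (5) = -0.200
  γ = (-11 - (3)·0.000 - (3)·0.000 - (-1)·0.000) / (10) = -1.100
  δ = (-3 - (3)·0.000 - (-4)·0.000 - (-3)·0.000) / (12) = -0.250
Iteration 2:
  α = (6 - (3)·-0.200 - (-3)·-1.100 - (2)·-0.250) / (-12) = -0.317
  β = (-1 - (-2)·-0.500 - (1)·-1.100 - (-1)·-0.250) / (5) = -0.230
  γ = (-11 - (3)·-0.500 - (3)·-0.200 - (-1)·-0.250) / (10) = -0.915
  δ = (-3 - (3)·-0.500 - (-4)·-0.200 - (-3)·-1.100) / (12) = -0.467
Residual b − A·x = (1.075, -0.036, -0.676, -0.110); ∞-norm = 1.075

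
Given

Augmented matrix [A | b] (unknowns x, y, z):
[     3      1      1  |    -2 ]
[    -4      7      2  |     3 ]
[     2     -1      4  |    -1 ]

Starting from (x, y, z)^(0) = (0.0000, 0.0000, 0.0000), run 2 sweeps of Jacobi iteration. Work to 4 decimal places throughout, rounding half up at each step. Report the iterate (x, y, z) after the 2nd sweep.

Iteration 1:
  x = (-2 - (1)·0.0000 - (1)·0.0000) / (3) = -0.6667
  y = (3 - (-4)·0.0000 - (2)·0.0000) / (7) = 0.4286
  z = (-1 - (2)·0.0000 - (-1)·0.0000) / (4) = -0.2500
Iteration 2:
  x = (-2 - (1)·0.4286 - (1)·-0.2500) / (3) = -0.7262
  y = (3 - (-4)·-0.6667 - (2)·-0.2500) / (7) = 0.1190
  z = (-1 - (2)·-0.6667 - (-1)·0.4286) / (4) = 0.1905

(-0.7262, 0.1190, 0.1905)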